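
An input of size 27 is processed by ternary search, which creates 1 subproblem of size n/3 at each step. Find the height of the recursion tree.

For divide and conquer with division factor 3:

Problem sizes at each level:
Level 0: 27
Level 1: 9
Level 2: 3
Level 3: 1

The root is level 0 and the size-1 base case is level 3 (the tree spans levels 0 through 3, i.e. 4 levels counting the root), so the depth is the number of divisions: log_3(27) = 3

The recursion tree depth is log_3(27) = 3. At each level, the problem size is divided by 3, so it takes 3 divisions to reduce to a base case of size 1. The algorithm makes 1 recursive call at each level.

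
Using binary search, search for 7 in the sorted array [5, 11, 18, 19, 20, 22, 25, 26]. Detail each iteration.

Binary search for 7 in [5, 11, 18, 19, 20, 22, 25, 26]:

lo=0, hi=7, mid=3, arr[mid]=19 -> 19 > 7, search left half
lo=0, hi=2, mid=1, arr[mid]=11 -> 11 > 7, search left half
lo=0, hi=0, mid=0, arr[mid]=5 -> 5 < 7, search right half
lo=1 > hi=0, target 7 not found

Binary search determines that 7 is not in the array after 3 comparisons. The search space was exhausted without finding the target.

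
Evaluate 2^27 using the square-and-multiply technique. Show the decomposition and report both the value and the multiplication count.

Computing 2^27 by squaring (build up from 2^1; each line after the first costs one multiplication):

2^1 = 2
2^2 = (2^1)^2 = 2^2 = 4
2^3 = 2 * 2^2 = 2 * 4 = 8
2^6 = (2^3)^2 = 8^2 = 64
2^12 = (2^6)^2 = 64^2 = 4096
2^13 = 2 * 2^12 = 2 * 4096 = 8192
2^26 = (2^13)^2 = 8192^2 = 67108864
2^27 = 2 * 2^26 = 2 * 67108864 = 134217728

Result: 134217728
Multiplications needed: 7 (7 lines after 2^1)

2^27 = 134217728. Using exponentiation by squaring, this requires 7 multiplications. The key idea: if the exponent is even, square the half-power; if odd, multiply by the base once.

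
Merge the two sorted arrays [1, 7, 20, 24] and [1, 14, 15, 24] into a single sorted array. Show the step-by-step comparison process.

Merging process:

Compare 1 vs 1: take 1 from left. Merged: [1]
Compare 7 vs 1: take 1 from right. Merged: [1, 1]
Compare 7 vs 14: take 7 from left. Merged: [1, 1, 7]
Compare 20 vs 14: take 14 from right. Merged: [1, 1, 7, 14]
Compare 20 vs 15: take 15 from right. Merged: [1, 1, 7, 14, 15]
Compare 20 vs 24: take 20 from left. Merged: [1, 1, 7, 14, 15, 20]
Compare 24 vs 24: take 24 from left. Merged: [1, 1, 7, 14, 15, 20, 24]
Append remaining from right: [24]. Merged: [1, 1, 7, 14, 15, 20, 24, 24]

Final merged array: [1, 1, 7, 14, 15, 20, 24, 24]
Total comparisons: 7

The merged array is [1, 1, 7, 14, 15, 20, 24, 24], requiring 7 comparisons. The merge step runs in O(n) time where n is the total number of elements.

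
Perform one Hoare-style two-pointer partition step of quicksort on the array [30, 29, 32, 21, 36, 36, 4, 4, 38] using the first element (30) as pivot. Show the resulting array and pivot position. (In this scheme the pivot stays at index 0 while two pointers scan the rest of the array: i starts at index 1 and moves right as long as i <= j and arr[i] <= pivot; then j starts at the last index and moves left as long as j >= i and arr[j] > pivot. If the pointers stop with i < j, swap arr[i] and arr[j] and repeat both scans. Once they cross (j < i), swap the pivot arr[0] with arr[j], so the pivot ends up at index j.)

Hoare-style two-pointer partition with pivot = 30:

Initial array: [30, 29, 32, 21, 36, 36, 4, 4, 38]

Pointers start at i = 1, j = 8.
i stops at index 2 (arr[2]=32 > 30), j stops at index 7 (arr[7]=4 <= 30): swap arr[2] and arr[7], array becomes [30, 29, 4, 21, 36, 36, 4, 32, 38]
i stops at index 4 (arr[4]=36 > 30), j stops at index 6 (arr[6]=4 <= 30): swap arr[4] and arr[6], array becomes [30, 29, 4, 21, 4, 36, 36, 32, 38]
i ends at 5, j ends at 4: the pointers have crossed (j < i), so scanning stops.

Swap pivot arr[0] with arr[4] to place pivot at position 4: [4, 29, 4, 21, 30, 36, 36, 32, 38]
Pivot position: 4

After partitioning with pivot 30, the array becomes [4, 29, 4, 21, 30, 36, 36, 32, 38]. The pivot is placed at index 4. All elements to the left of the pivot are <= 30, and all elements to the right are > 30.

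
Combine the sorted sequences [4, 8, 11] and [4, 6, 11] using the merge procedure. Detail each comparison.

Merging process:

Compare 4 vs 4: take 4 from left. Merged: [4]
Compare 8 vs 4: take 4 from right. Merged: [4, 4]
Compare 8 vs 6: take 6 from right. Merged: [4, 4, 6]
Compare 8 vs 11: take 8 from left. Merged: [4, 4, 6, 8]
Compare 11 vs 11: take 11 from left. Merged: [4, 4, 6, 8, 11]
Append remaining from right: [11]. Merged: [4, 4, 6, 8, 11, 11]

Final merged array: [4, 4, 6, 8, 11, 11]
Total comparisons: 5

The merged array is [4, 4, 6, 8, 11, 11], requiring 5 comparisons. The merge step runs in O(n) time where n is the total number of elements.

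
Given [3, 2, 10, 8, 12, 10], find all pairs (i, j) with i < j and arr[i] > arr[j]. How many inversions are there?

Finding inversions in [3, 2, 10, 8, 12, 10]:

(0, 1): arr[0]=3 > arr[1]=2
(2, 3): arr[2]=10 > arr[3]=8
(4, 5): arr[4]=12 > arr[5]=10

Total inversions: 3

The array has 3 inversion(s): (0,1), (2,3), (4,5). Each pair (i,j) satisfies i < j and arr[i] > arr[j].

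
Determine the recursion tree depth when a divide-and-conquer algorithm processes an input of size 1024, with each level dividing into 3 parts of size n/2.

For divide and conquer with division factor 2:

Problem sizes at each level:
Level 0: 1024
Level 1: 512
Level 2: 256
Level 3: 128
Level 4: 64
Level 5: 32
Level 6: 16
Level 7: 8
Level 8: 4
Level 9: 2
Level 10: 1

The root is level 0 and the size-1 base case is level 10 (the tree spans levels 0 through 10, i.e. 11 levels counting the root), so the depth is the number of divisions: log_2(1024) = 10

The recursion tree depth is log_2(1024) = 10. At each level, the problem size is divided by 2, so it takes 10 divisions to reduce to a base case of size 1. The algorithm makes 3 recursive calls at each level.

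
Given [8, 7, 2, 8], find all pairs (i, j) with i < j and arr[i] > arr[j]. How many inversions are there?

Finding inversions in [8, 7, 2, 8]:

(0, 1): arr[0]=8 > arr[1]=7
(0, 2): arr[0]=8 > arr[2]=2
(1, 2): arr[1]=7 > arr[2]=2

Total inversions: 3

The array has 3 inversion(s): (0,1), (0,2), (1,2). Each pair (i,j) satisfies i < j and arr[i] > arr[j].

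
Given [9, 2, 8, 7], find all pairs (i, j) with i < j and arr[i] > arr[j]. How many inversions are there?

Finding inversions in [9, 2, 8, 7]:

(0, 1): arr[0]=9 > arr[1]=2
(0, 2): arr[0]=9 > arr[2]=8
(0, 3): arr[0]=9 > arr[3]=7
(2, 3): arr[2]=8 > arr[3]=7

Total inversions: 4

The array has 4 inversion(s): (0,1), (0,2), (0,3), (2,3). Each pair (i,j) satisfies i < j and arr[i] > arr[j].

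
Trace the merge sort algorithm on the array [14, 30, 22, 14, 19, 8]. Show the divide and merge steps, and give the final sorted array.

Merge sort trace:

Split: [14, 30, 22, 14, 19, 8] -> [14, 30, 22] and [14, 19, 8]
  Split: [14, 30, 22] -> [14] and [30, 22]
    Split: [30, 22] -> [30] and [22]
    Merge: [30] + [22] -> [22, 30]
  Merge: [14] + [22, 30] -> [14, 22, 30]
  Split: [14, 19, 8] -> [14] and [19, 8]
    Split: [19, 8] -> [19] and [8]
    Merge: [19] + [8] -> [8, 19]
  Merge: [14] + [8, 19] -> [8, 14, 19]
Merge: [14, 22, 30] + [8, 14, 19] -> [8, 14, 14, 19, 22, 30]

Final sorted array: [8, 14, 14, 19, 22, 30]

The merge sort proceeds by recursively splitting the array and merging sorted halves.
After all merges, the sorted array is [8, 14, 14, 19, 22, 30].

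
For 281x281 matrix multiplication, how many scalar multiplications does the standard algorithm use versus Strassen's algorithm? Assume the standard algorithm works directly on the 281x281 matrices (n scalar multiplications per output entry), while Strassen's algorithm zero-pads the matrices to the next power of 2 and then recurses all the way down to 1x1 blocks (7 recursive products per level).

Matrix multiplication for 281x281 matrices:

Strassen's algorithm requires power-of-2 dimensions. Pad 281x281 to 512x512 (next power of 2).

Standard algorithm: 281^3 = 22188041 multiplications
Strassen's algorithm: 7^(log2(512)) = 7^9 = 40353607 multiplications
Difference: 22188041 - 40353607 = -18165566 (Strassen uses MORE here due to padding overhead — for small or just-over-power-of-2 n, padding can outweigh the per-level savings)

Standard: 22188041 multiplications (281^3). Strassen: 40353607 multiplications (7^9, after padding to 512x512). Strassen reduces 8 recursive multiplications to 7 at each level.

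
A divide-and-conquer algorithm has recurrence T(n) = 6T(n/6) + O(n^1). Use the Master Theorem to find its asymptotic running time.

Master Theorem for T(n) = 6T(n/6) + O(n^1):

a = 6, b = 6, c = 1
log_b(a) = log_6(6) = 1.0000

Case 2: c = 1 = log_6(6) = 1.0000
T(n) = O(n^1 log n) = O(n log n)

For T(n) = 6T(n/6) + O(n^1): log_6(6) = 1.0000. This is Case 2 of the Master Theorem (c = log_b(a), equal work at all levels), giving O(n log n).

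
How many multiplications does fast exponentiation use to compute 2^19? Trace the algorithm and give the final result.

Computing 2^19 by squaring (build up from 2^1; each line after the first costs one multiplication):

2^1 = 2
2^2 = (2^1)^2 = 2^2 = 4
2^4 = (2^2)^2 = 4^2 = 16
2^8 = (2^4)^2 = 16^2 = 256
2^9 = 2 * 2^8 = 2 * 256 = 512
2^18 = (2^9)^2 = 512^2 = 262144
2^19 = 2 * 2^18 = 2 * 262144 = 524288

Result: 524288
Multiplications needed: 6 (6 lines after 2^1)

2^19 = 524288. Using exponentiation by squaring, this requires 6 multiplications. The key idea: if the exponent is even, square the half-power; if odd, multiply by the base once.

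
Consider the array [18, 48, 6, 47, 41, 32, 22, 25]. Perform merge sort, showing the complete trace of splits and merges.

Merge sort trace:

Split: [18, 48, 6, 47, 41, 32, 22, 25] -> [18, 48, 6, 47] and [41, 32, 22, 25]
  Split: [18, 48, 6, 47] -> [18, 48] and [6, 47]
    Split: [18, 48] -> [18] and [48]
    Merge: [18] + [48] -> [18, 48]
    Split: [6, 47] -> [6] and [47]
    Merge: [6] + [47] -> [6, 47]
  Merge: [18, 48] + [6, 47] -> [6, 18, 47, 48]
  Split: [41, 32, 22, 25] -> [41, 32] and [22, 25]
    Split: [41, 32] -> [41] and [32]
    Merge: [41] + [32] -> [32, 41]
    Split: [22, 25] -> [22] and [25]
    Merge: [22] + [25] -> [22, 25]
  Merge: [32, 41] + [22, 25] -> [22, 25, 32, 41]
Merge: [6, 18, 47, 48] + [22, 25, 32, 41] -> [6, 18, 22, 25, 32, 41, 47, 48]

Final sorted array: [6, 18, 22, 25, 32, 41, 47, 48]

The merge sort proceeds by recursively splitting the array and merging sorted halves.
After all merges, the sorted array is [6, 18, 22, 25, 32, 41, 47, 48].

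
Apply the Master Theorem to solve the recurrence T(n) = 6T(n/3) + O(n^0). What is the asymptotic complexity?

Master Theorem for T(n) = 6T(n/3) + O(n^0):

a = 6, b = 3, c = 0
log_b(a) = log_3(6) = 1.6309

Case 1: c = 0 < log_3(6) = 1.6309
T(n) = O(n^(log_3 6))

For T(n) = 6T(n/3) + O(n^0): log_3(6) = 1.6309. This is Case 1 of the Master Theorem (c < log_b(a), work dominated by leaves), giving O(n^(log_3 6)).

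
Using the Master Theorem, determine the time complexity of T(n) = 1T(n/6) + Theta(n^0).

Master Theorem for T(n) = 1T(n/6) + O(n^0):

a = 1, b = 6, c = 0
log_b(a) = log_6(1) = 0.0000

Case 2: c = 0 = log_6(1) = 0.0000
T(n) = O(n^0 log n) = O(log n)

For T(n) = 1T(n/6) + O(n^0): log_6(1) = 0.0000. This is Case 2 of the Master Theorem (c = log_b(a), equal work at all levels), giving O(log n).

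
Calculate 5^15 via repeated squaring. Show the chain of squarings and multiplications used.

Computing 5^15 by squaring (build up from 5^1; each line after the first costs one multiplication):

5^1 = 5
5^2 = (5^1)^2 = 5^2 = 25
5^3 = 5 * 5^2 = 5 * 25 = 125
5^6 = (5^3)^2 = 125^2 = 15625
5^7 = 5 * 5^6 = 5 * 15625 = 78125
5^14 = (5^7)^2 = 78125^2 = 6103515625
5^15 = 5 * 5^14 = 5 * 6103515625 = 30517578125

Result: 30517578125
Multiplications needed: 6 (6 lines after 5^1)

5^15 = 30517578125. Using exponentiation by squaring, this requires 6 multiplications. The key idea: if the exponent is even, square the half-power; if odd, multiply by the base once.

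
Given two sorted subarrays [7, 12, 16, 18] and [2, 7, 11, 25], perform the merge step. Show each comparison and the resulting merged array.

Merging process:

Compare 7 vs 2: take 2 from right. Merged: [2]
Compare 7 vs 7: take 7 from left. Merged: [2, 7]
Compare 12 vs 7: take 7 from right. Merged: [2, 7, 7]
Compare 12 vs 11: take 11 from right. Merged: [2, 7, 7, 11]
Compare 12 vs 25: take 12 from left. Merged: [2, 7, 7, 11, 12]
Compare 16 vs 25: take 16 from left. Merged: [2, 7, 7, 11, 12, 16]
Compare 18 vs 25: take 18 from left. Merged: [2, 7, 7, 11, 12, 16, 18]
Append remaining from right: [25]. Merged: [2, 7, 7, 11, 12, 16, 18, 25]

Final merged array: [2, 7, 7, 11, 12, 16, 18, 25]
Total comparisons: 7

The merged array is [2, 7, 7, 11, 12, 16, 18, 25], requiring 7 comparisons. The merge step runs in O(n) time where n is the total number of elements.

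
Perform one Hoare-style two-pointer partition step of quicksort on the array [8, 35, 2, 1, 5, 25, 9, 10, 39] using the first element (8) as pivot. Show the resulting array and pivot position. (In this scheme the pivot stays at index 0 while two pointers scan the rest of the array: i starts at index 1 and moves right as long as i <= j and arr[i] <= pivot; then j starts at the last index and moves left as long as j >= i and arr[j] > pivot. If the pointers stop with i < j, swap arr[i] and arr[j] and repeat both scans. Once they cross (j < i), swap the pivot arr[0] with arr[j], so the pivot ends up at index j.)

Hoare-style two-pointer partition with pivot = 8:

Initial array: [8, 35, 2, 1, 5, 25, 9, 10, 39]

Pointers start at i = 1, j = 8.
i stops at index 1 (arr[1]=35 > 8), j stops at index 4 (arr[4]=5 <= 8): swap arr[1] and arr[4], array becomes [8, 5, 2, 1, 35, 25, 9, 10, 39]
i ends at 4, j ends at 3: the pointers have crossed (j < i), so scanning stops.

Swap pivot arr[0] with arr[3] to place pivot at position 3: [1, 5, 2, 8, 35, 25, 9, 10, 39]
Pivot position: 3

After partitioning with pivot 8, the array becomes [1, 5, 2, 8, 35, 25, 9, 10, 39]. The pivot is placed at index 3. All elements to the left of the pivot are <= 8, and all elements to the right are > 8.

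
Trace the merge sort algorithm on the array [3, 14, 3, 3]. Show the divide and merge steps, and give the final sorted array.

Merge sort trace:

Split: [3, 14, 3, 3] -> [3, 14] and [3, 3]
  Split: [3, 14] -> [3] and [14]
  Merge: [3] + [14] -> [3, 14]
  Split: [3, 3] -> [3] and [3]
  Merge: [3] + [3] -> [3, 3]
Merge: [3, 14] + [3, 3] -> [3, 3, 3, 14]

Final sorted array: [3, 3, 3, 14]

The merge sort proceeds by recursively splitting the array and merging sorted halves.
After all merges, the sorted array is [3, 3, 3, 14].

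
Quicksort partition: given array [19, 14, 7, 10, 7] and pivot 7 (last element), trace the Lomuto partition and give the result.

Lomuto partition with pivot = 7:

Initial array: [19, 14, 7, 10, 7]

arr[0]=19 > 7: no swap
arr[1]=14 > 7: no swap
arr[2]=7 <= 7: swap with position 0, array becomes [7, 14, 19, 10, 7]
arr[3]=10 > 7: no swap

Place pivot at position 1: [7, 7, 19, 10, 14]
Pivot position: 1

After partitioning with pivot 7, the array becomes [7, 7, 19, 10, 14]. The pivot is placed at index 1. All elements to the left of the pivot are <= 7, and all elements to the right are > 7.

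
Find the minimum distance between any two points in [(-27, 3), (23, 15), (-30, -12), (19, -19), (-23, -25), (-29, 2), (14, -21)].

Computing all pairwise distances among 7 points:

d((-27, 3), (23, 15)) = 51.4198
d((-27, 3), (-30, -12)) = 15.2971
d((-27, 3), (19, -19)) = 50.9902
d((-27, 3), (-23, -25)) = 28.2843
d((-27, 3), (-29, 2)) = 2.2361 <-- minimum
d((-27, 3), (14, -21)) = 47.5079
d((23, 15), (-30, -12)) = 59.4811
d((23, 15), (19, -19)) = 34.2345
d((23, 15), (-23, -25)) = 60.959
d((23, 15), (-29, 2)) = 53.6004
d((23, 15), (14, -21)) = 37.108
d((-30, -12), (19, -19)) = 49.4975
d((-30, -12), (-23, -25)) = 14.7648
d((-30, -12), (-29, 2)) = 14.0357
d((-30, -12), (14, -21)) = 44.911
d((19, -19), (-23, -25)) = 42.4264
d((19, -19), (-29, 2)) = 52.3927
d((19, -19), (14, -21)) = 5.3852
d((-23, -25), (-29, 2)) = 27.6586
d((-23, -25), (14, -21)) = 37.2156
d((-29, 2), (14, -21)) = 48.7647

Closest pair: (-27, 3) and (-29, 2) with distance 2.2361

The closest pair is (-27, 3) and (-29, 2) with Euclidean distance 2.2361. For 7 points, brute-force pairwise comparison is shown above. For large n, the divide-and-conquer algorithm (sort by x, recurse on halves, check the dividing strip) achieves O(n log n).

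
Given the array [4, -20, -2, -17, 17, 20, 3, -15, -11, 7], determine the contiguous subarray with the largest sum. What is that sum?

Using Kadane's algorithm on [4, -20, -2, -17, 17, 20, 3, -15, -11, 7]:

Scanning through the array:
Position 1 (value -20): max_ending_here = -16, max_so_far = 4
Position 2 (value -2): max_ending_here = -2, max_so_far = 4
Position 3 (value -17): max_ending_here = -17, max_so_far = 4
Position 4 (value 17): max_ending_here = 17, max_so_far = 17
Position 5 (value 20): max_ending_here = 37, max_so_far = 37
Position 6 (value 3): max_ending_here = 40, max_so_far = 40
Position 7 (value -15): max_ending_here = 25, max_so_far = 40
Position 8 (value -11): max_ending_here = 14, max_so_far = 40
Position 9 (value 7): max_ending_here = 21, max_so_far = 40

Maximum subarray: [17, 20, 3]
Maximum sum: 40

The maximum subarray is [17, 20, 3] with sum 40. This subarray runs from index 4 to index 6.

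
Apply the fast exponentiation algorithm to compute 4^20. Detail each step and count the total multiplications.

Computing 4^20 by squaring (build up from 4^1; each line after the first costs one multiplication):

4^1 = 4
4^2 = (4^1)^2 = 4^2 = 16
4^4 = (4^2)^2 = 16^2 = 256
4^5 = 4 * 4^4 = 4 * 256 = 1024
4^10 = (4^5)^2 = 1024^2 = 1048576
4^20 = (4^10)^2 = 1048576^2 = 1099511627776

Result: 1099511627776
Multiplications needed: 5 (5 lines after 4^1)

4^20 = 1099511627776. Using exponentiation by squaring, this requires 5 multiplications. The key idea: if the exponent is even, square the half-power; if odd, multiply by the base once.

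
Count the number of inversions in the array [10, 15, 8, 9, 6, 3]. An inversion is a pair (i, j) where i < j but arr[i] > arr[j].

Finding inversions in [10, 15, 8, 9, 6, 3]:

(0, 2): arr[0]=10 > arr[2]=8
(0, 3): arr[0]=10 > arr[3]=9
(0, 4): arr[0]=10 > arr[4]=6
(0, 5): arr[0]=10 > arr[5]=3
(1, 2): arr[1]=15 > arr[2]=8
(1, 3): arr[1]=15 > arr[3]=9
(1, 4): arr[1]=15 > arr[4]=6
(1, 5): arr[1]=15 > arr[5]=3
(2, 4): arr[2]=8 > arr[4]=6
(2, 5): arr[2]=8 > arr[5]=3
(3, 4): arr[3]=9 > arr[4]=6
(3, 5): arr[3]=9 > arr[5]=3
(4, 5): arr[4]=6 > arr[5]=3

Total inversions: 13

The array has 13 inversion(s): (0,2), (0,3), (0,4), (0,5), (1,2), (1,3), (1,4), (1,5), (2,4), (2,5), (3,4), (3,5), (4,5). Each pair (i,j) satisfies i < j and arr[i] > arr[j].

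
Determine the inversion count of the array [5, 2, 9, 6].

Finding inversions in [5, 2, 9, 6]:

(0, 1): arr[0]=5 > arr[1]=2
(2, 3): arr[2]=9 > arr[3]=6

Total inversions: 2

The array has 2 inversion(s): (0,1), (2,3). Each pair (i,j) satisfies i < j and arr[i] > arr[j].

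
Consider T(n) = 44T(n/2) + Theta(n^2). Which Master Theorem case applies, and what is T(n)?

Master Theorem for T(n) = 44T(n/2) + O(n^2):

a = 44, b = 2, c = 2
log_b(a) = log_2(44) = 5.4594

Case 1: c = 2 < log_2(44) = 5.4594
T(n) = O(n^(log_2 44))

For T(n) = 44T(n/2) + O(n^2): log_2(44) = 5.4594. This is Case 1 of the Master Theorem (c < log_b(a), work dominated by leaves), giving O(n^(log_2 44)).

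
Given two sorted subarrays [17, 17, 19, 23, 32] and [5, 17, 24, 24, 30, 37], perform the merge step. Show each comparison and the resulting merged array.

Merging process:

Compare 17 vs 5: take 5 from right. Merged: [5]
Compare 17 vs 17: take 17 from left. Merged: [5, 17]
Compare 17 vs 17: take 17 from left. Merged: [5, 17, 17]
Compare 19 vs 17: take 17 from right. Merged: [5, 17, 17, 17]
Compare 19 vs 24: take 19 from left. Merged: [5, 17, 17, 17, 19]
Compare 23 vs 24: take 23 from left. Merged: [5, 17, 17, 17, 19, 23]
Compare 32 vs 24: take 24 from right. Merged: [5, 17, 17, 17, 19, 23, 24]
Compare 32 vs 24: take 24 from right. Merged: [5, 17, 17, 17, 19, 23, 24, 24]
Compare 32 vs 30: take 30 from right. Merged: [5, 17, 17, 17, 19, 23, 24, 24, 30]
Compare 32 vs 37: take 32 from left. Merged: [5, 17, 17, 17, 19, 23, 24, 24, 30, 32]
Append remaining from right: [37]. Merged: [5, 17, 17, 17, 19, 23, 24, 24, 30, 32, 37]

Final merged array: [5, 17, 17, 17, 19, 23, 24, 24, 30, 32, 37]
Total comparisons: 10

The merged array is [5, 17, 17, 17, 19, 23, 24, 24, 30, 32, 37], requiring 10 comparisons. The merge step runs in O(n) time where n is the total number of elements.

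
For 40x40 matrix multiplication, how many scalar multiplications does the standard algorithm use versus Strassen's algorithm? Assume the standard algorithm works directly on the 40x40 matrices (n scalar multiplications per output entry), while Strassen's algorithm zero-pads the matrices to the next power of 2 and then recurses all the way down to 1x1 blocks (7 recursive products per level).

Matrix multiplication for 40x40 matrices:

Strassen's algorithm requires power-of-2 dimensions. Pad 40x40 to 64x64 (next power of 2).

Standard algorithm: 40^3 = 64000 multiplications
Strassen's algorithm: 7^(log2(64)) = 7^6 = 117649 multiplications
Difference: 64000 - 117649 = -53649 (Strassen uses MORE here due to padding overhead — for small or just-over-power-of-2 n, padding can outweigh the per-level savings)

Standard: 64000 multiplications (40^3). Strassen: 117649 multiplications (7^6, after padding to 64x64). Strassen reduces 8 recursive multiplications to 7 at each level.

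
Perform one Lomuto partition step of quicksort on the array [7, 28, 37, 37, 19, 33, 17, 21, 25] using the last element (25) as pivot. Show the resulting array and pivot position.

Lomuto partition with pivot = 25:

Initial array: [7, 28, 37, 37, 19, 33, 17, 21, 25]

arr[0]=7 <= 25: swap with position 0, array becomes [7, 28, 37, 37, 19, 33, 17, 21, 25]
arr[1]=28 > 25: no swap
arr[2]=37 > 25: no swap
arr[3]=37 > 25: no swap
arr[4]=19 <= 25: swap with position 1, array becomes [7, 19, 37, 37, 28, 33, 17, 21, 25]
arr[5]=33 > 25: no swap
arr[6]=17 <= 25: swap with position 2, array becomes [7, 19, 17, 37, 28, 33, 37, 21, 25]
arr[7]=21 <= 25: swap with position 3, array becomes [7, 19, 17, 21, 28, 33, 37, 37, 25]

Place pivot at position 4: [7, 19, 17, 21, 25, 33, 37, 37, 28]
Pivot position: 4

After partitioning with pivot 25, the array becomes [7, 19, 17, 21, 25, 33, 37, 37, 28]. The pivot is placed at index 4. All elements to the left of the pivot are <= 25, and all elements to the right are > 25.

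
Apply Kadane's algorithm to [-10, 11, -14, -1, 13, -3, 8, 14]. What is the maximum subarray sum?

Using Kadane's algorithm on [-10, 11, -14, -1, 13, -3, 8, 14]:

Scanning through the array:
Position 1 (value 11): max_ending_here = 11, max_so_far = 11
Position 2 (value -14): max_ending_here = -3, max_so_far = 11
Position 3 (value -1): max_ending_here = -1, max_so_far = 11
Position 4 (value 13): max_ending_here = 13, max_so_far = 13
Position 5 (value -3): max_ending_here = 10, max_so_far = 13
Position 6 (value 8): max_ending_here = 18, max_so_far = 18
Position 7 (value 14): max_ending_here = 32, max_so_far = 32

Maximum subarray: [13, -3, 8, 14]
Maximum sum: 32

The maximum subarray is [13, -3, 8, 14] with sum 32. This subarray runs from index 4 to index 7.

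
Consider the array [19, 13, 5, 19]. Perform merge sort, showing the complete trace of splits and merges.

Merge sort trace:

Split: [19, 13, 5, 19] -> [19, 13] and [5, 19]
  Split: [19, 13] -> [19] and [13]
  Merge: [19] + [13] -> [13, 19]
  Split: [5, 19] -> [5] and [19]
  Merge: [5] + [19] -> [5, 19]
Merge: [13, 19] + [5, 19] -> [5, 13, 19, 19]

Final sorted array: [5, 13, 19, 19]

The merge sort proceeds by recursively splitting the array and merging sorted halves.
After all merges, the sorted array is [5, 13, 19, 19].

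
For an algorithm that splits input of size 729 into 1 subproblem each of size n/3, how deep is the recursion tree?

For divide and conquer with division factor 3:

Problem sizes at each level:
Level 0: 729
Level 1: 243
Level 2: 81
Level 3: 27
Level 4: 9
Level 5: 3
Level 6: 1

The root is level 0 and the size-1 base case is level 6 (the tree spans levels 0 through 6, i.e. 7 levels counting the root), so the depth is the number of divisions: log_3(729) = 6

The recursion tree depth is log_3(729) = 6. At each level, the problem size is divided by 3, so it takes 6 divisions to reduce to a base case of size 1. The algorithm makes 1 recursive call at each level.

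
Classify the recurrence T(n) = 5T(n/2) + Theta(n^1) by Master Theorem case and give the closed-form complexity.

Master Theorem for T(n) = 5T(n/2) + O(n^1):

a = 5, b = 2, c = 1
log_b(a) = log_2(5) = 2.3219

Case 1: c = 1 < log_2(5) = 2.3219
T(n) = O(n^(log_2 5))

For T(n) = 5T(n/2) + O(n^1): log_2(5) = 2.3219. This is Case 1 of the Master Theorem (c < log_b(a), work dominated by leaves), giving O(n^(log_2 5)).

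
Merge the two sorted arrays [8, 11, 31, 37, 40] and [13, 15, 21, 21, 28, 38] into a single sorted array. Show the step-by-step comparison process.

Merging process:

Compare 8 vs 13: take 8 from left. Merged: [8]
Compare 11 vs 13: take 11 from left. Merged: [8, 11]
Compare 31 vs 13: take 13 from right. Merged: [8, 11, 13]
Compare 31 vs 15: take 15 from right. Merged: [8, 11, 13, 15]
Compare 31 vs 21: take 21 from right. Merged: [8, 11, 13, 15, 21]
Compare 31 vs 21: take 21 from right. Merged: [8, 11, 13, 15, 21, 21]
Compare 31 vs 28: take 28 from right. Merged: [8, 11, 13, 15, 21, 21, 28]
Compare 31 vs 38: take 31 from left. Merged: [8, 11, 13, 15, 21, 21, 28, 31]
Compare 37 vs 38: take 37 from left. Merged: [8, 11, 13, 15, 21, 21, 28, 31, 37]
Compare 40 vs 38: take 38 from right. Merged: [8, 11, 13, 15, 21, 21, 28, 31, 37, 38]
Append remaining from left: [40]. Merged: [8, 11, 13, 15, 21, 21, 28, 31, 37, 38, 40]

Final merged array: [8, 11, 13, 15, 21, 21, 28, 31, 37, 38, 40]
Total comparisons: 10

The merged array is [8, 11, 13, 15, 21, 21, 28, 31, 37, 38, 40], requiring 10 comparisons. The merge step runs in O(n) time where n is the total number of elements.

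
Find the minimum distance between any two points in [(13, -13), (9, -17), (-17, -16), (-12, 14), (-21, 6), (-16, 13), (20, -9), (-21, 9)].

Computing all pairwise distances among 8 points:

d((13, -13), (9, -17)) = 5.6569
d((13, -13), (-17, -16)) = 30.1496
d((13, -13), (-12, 14)) = 36.7967
d((13, -13), (-21, 6)) = 38.9487
d((13, -13), (-16, 13)) = 38.9487
d((13, -13), (20, -9)) = 8.0623
d((13, -13), (-21, 9)) = 40.4969
d((9, -17), (-17, -16)) = 26.0192
d((9, -17), (-12, 14)) = 37.4433
d((9, -17), (-21, 6)) = 37.8021
d((9, -17), (-16, 13)) = 39.0512
d((9, -17), (20, -9)) = 13.6015
d((9, -17), (-21, 9)) = 39.6989
d((-17, -16), (-12, 14)) = 30.4138
d((-17, -16), (-21, 6)) = 22.3607
d((-17, -16), (-16, 13)) = 29.0172
d((-17, -16), (20, -9)) = 37.6563
d((-17, -16), (-21, 9)) = 25.318
d((-12, 14), (-21, 6)) = 12.0416
d((-12, 14), (-16, 13)) = 4.1231
d((-12, 14), (20, -9)) = 39.4081
d((-12, 14), (-21, 9)) = 10.2956
d((-21, 6), (-16, 13)) = 8.6023
d((-21, 6), (20, -9)) = 43.6578
d((-21, 6), (-21, 9)) = 3.0 <-- minimum
d((-16, 13), (20, -9)) = 42.19
d((-16, 13), (-21, 9)) = 6.4031
d((20, -9), (-21, 9)) = 44.7772

Closest pair: (-21, 6) and (-21, 9) with distance 3.0

The closest pair is (-21, 6) and (-21, 9) with Euclidean distance 3.0. For 8 points, brute-force pairwise comparison is shown above. For large n, the divide-and-conquer algorithm (sort by x, recurse on halves, check the dividing strip) achieves O(n log n).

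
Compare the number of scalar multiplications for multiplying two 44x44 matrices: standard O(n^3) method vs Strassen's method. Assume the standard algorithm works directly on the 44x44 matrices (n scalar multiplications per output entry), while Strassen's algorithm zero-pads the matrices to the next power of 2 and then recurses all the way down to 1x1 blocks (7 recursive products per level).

Matrix multiplication for 44x44 matrices:

Strassen's algorithm requires power-of-2 dimensions. Pad 44x44 to 64x64 (next power of 2).

Standard algorithm: 44^3 = 85184 multiplications
Strassen's algorithm: 7^(log2(64)) = 7^6 = 117649 multiplications
Difference: 85184 - 117649 = -32465 (Strassen uses MORE here due to padding overhead — for small or just-over-power-of-2 n, padding can outweigh the per-level savings)

Standard: 85184 multiplications (44^3). Strassen: 117649 multiplications (7^6, after padding to 64x64). Strassen reduces 8 recursive multiplications to 7 at each level.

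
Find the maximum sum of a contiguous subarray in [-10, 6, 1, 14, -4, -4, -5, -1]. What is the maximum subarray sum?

Using Kadane's algorithm on [-10, 6, 1, 14, -4, -4, -5, -1]:

Scanning through the array:
Position 1 (value 6): max_ending_here = 6, max_so_far = 6
Position 2 (value 1): max_ending_here = 7, max_so_far = 7
Position 3 (value 14): max_ending_here = 21, max_so_far = 21
Position 4 (value -4): max_ending_here = 17, max_so_far = 21
Position 5 (value -4): max_ending_here = 13, max_so_far = 21
Position 6 (value -5): max_ending_here = 8, max_so_far = 21
Position 7 (value -1): max_ending_here = 7, max_so_far = 21

Maximum subarray: [6, 1, 14]
Maximum sum: 21

The maximum subarray is [6, 1, 14] with sum 21. This subarray runs from index 1 to index 3.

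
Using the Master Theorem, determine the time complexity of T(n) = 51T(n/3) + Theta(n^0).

Master Theorem for T(n) = 51T(n/3) + O(n^0):

a = 51, b = 3, c = 0
log_b(a) = log_3(51) = 3.5789

Case 1: c = 0 < log_3(51) = 3.5789
T(n) = O(n^(log_3 51))

For T(n) = 51T(n/3) + O(n^0): log_3(51) = 3.5789. This is Case 1 of the Master Theorem (c < log_b(a), work dominated by leaves), giving O(n^(log_3 51)).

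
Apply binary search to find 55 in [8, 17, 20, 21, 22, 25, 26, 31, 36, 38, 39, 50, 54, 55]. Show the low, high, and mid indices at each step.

Binary search for 55 in [8, 17, 20, 21, 22, 25, 26, 31, 36, 38, 39, 50, 54, 55]:

lo=0, hi=13, mid=6, arr[mid]=26 -> 26 < 55, search right half
lo=7, hi=13, mid=10, arr[mid]=39 -> 39 < 55, search right half
lo=11, hi=13, mid=12, arr[mid]=54 -> 54 < 55, search right half
lo=13, hi=13, mid=13, arr[mid]=55 -> Found target at index 13!

Binary search finds 55 at index 13 after 4 comparisons. The search repeatedly halves the search space by comparing with the middle element.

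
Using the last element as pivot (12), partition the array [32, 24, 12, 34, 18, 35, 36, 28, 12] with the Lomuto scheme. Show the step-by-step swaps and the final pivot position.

Lomuto partition with pivot = 12:

Initial array: [32, 24, 12, 34, 18, 35, 36, 28, 12]

arr[0]=32 > 12: no swap
arr[1]=24 > 12: no swap
arr[2]=12 <= 12: swap with position 0, array becomes [12, 24, 32, 34, 18, 35, 36, 28, 12]
arr[3]=34 > 12: no swap
arr[4]=18 > 12: no swap
arr[5]=35 > 12: no swap
arr[6]=36 > 12: no swap
arr[7]=28 > 12: no swap

Place pivot at position 1: [12, 12, 32, 34, 18, 35, 36, 28, 24]
Pivot position: 1

After partitioning with pivot 12, the array becomes [12, 12, 32, 34, 18, 35, 36, 28, 24]. The pivot is placed at index 1. All elements to the left of the pivot are <= 12, and all elements to the right are > 12.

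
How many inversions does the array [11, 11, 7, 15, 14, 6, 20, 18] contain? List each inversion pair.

Finding inversions in [11, 11, 7, 15, 14, 6, 20, 18]:

(0, 2): arr[0]=11 > arr[2]=7
(0, 5): arr[0]=11 > arr[5]=6
(1, 2): arr[1]=11 > arr[2]=7
(1, 5): arr[1]=11 > arr[5]=6
(2, 5): arr[2]=7 > arr[5]=6
(3, 4): arr[3]=15 > arr[4]=14
(3, 5): arr[3]=15 > arr[5]=6
(4, 5): arr[4]=14 > arr[5]=6
(6, 7): arr[6]=20 > arr[7]=18

Total inversions: 9

The array has 9 inversion(s): (0,2), (0,5), (1,2), (1,5), (2,5), (3,4), (3,5), (4,5), (6,7). Each pair (i,j) satisfies i < j and arr[i] > arr[j].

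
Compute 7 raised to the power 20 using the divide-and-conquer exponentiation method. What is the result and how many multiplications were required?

Computing 7^20 by squaring (build up from 7^1; each line after the first costs one multiplication):

7^1 = 7
7^2 = (7^1)^2 = 7^2 = 49
7^4 = (7^2)^2 = 49^2 = 2401
7^5 = 7 * 7^4 = 7 * 2401 = 16807
7^10 = (7^5)^2 = 16807^2 = 282475249
7^20 = (7^10)^2 = 282475249^2 = 79792266297612001

Result: 79792266297612001
Multiplications needed: 5 (5 lines after 7^1)

7^20 = 79792266297612001. Using exponentiation by squaring, this requires 5 multiplications. The key idea: if the exponent is even, square the half-power; if odd, multiply by the base once.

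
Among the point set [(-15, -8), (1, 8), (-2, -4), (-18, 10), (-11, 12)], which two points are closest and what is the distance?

Computing all pairwise distances among 5 points:

d((-15, -8), (1, 8)) = 22.6274
d((-15, -8), (-2, -4)) = 13.6015
d((-15, -8), (-18, 10)) = 18.2483
d((-15, -8), (-11, 12)) = 20.3961
d((1, 8), (-2, -4)) = 12.3693
d((1, 8), (-18, 10)) = 19.105
d((1, 8), (-11, 12)) = 12.6491
d((-2, -4), (-18, 10)) = 21.2603
d((-2, -4), (-11, 12)) = 18.3576
d((-18, 10), (-11, 12)) = 7.2801 <-- minimum

Closest pair: (-18, 10) and (-11, 12) with distance 7.2801

The closest pair is (-18, 10) and (-11, 12) with Euclidean distance 7.2801. For 5 points, brute-force pairwise comparison is shown above. For large n, the divide-and-conquer algorithm (sort by x, recurse on halves, check the dividing strip) achieves O(n log n).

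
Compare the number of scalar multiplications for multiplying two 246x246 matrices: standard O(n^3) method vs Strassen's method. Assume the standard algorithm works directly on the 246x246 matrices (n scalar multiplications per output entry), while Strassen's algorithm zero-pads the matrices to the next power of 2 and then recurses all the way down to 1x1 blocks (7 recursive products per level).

Matrix multiplication for 246x246 matrices:

Strassen's algorithm requires power-of-2 dimensions. Pad 246x246 to 256x256 (next power of 2).

Standard algorithm: 246^3 = 14886936 multiplications
Strassen's algorithm: 7^(log2(256)) = 7^8 = 5764801 multiplications
Savings: 14886936 - 5764801 = 9122135 multiplications

Standard: 14886936 multiplications (246^3). Strassen: 5764801 multiplications (7^8, after padding to 256x256). Strassen reduces 8 recursive multiplications to 7 at each level.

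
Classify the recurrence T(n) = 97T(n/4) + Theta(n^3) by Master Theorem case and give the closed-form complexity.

Master Theorem for T(n) = 97T(n/4) + O(n^3):

a = 97, b = 4, c = 3
log_b(a) = log_4(97) = 3.3000

Case 1: c = 3 < log_4(97) = 3.3000
T(n) = O(n^(log_4 97))

For T(n) = 97T(n/4) + O(n^3): log_4(97) = 3.3000. This is Case 1 of the Master Theorem (c < log_b(a), work dominated by leaves), giving O(n^(log_4 97)).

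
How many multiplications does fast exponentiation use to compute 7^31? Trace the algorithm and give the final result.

Computing 7^31 by squaring (build up from 7^1; each line after the first costs one multiplication):

7^1 = 7
7^2 = (7^1)^2 = 7^2 = 49
7^3 = 7 * 7^2 = 7 * 49 = 343
7^6 = (7^3)^2 = 343^2 = 117649
7^7 = 7 * 7^6 = 7 * 117649 = 823543
7^14 = (7^7)^2 = 823543^2 = 678223072849
7^15 = 7 * 7^14 = 7 * 678223072849 = 4747561509943
7^30 = (7^15)^2 = 4747561509943^2 = 22539340290692258087863249
7^31 = 7 * 7^30 = 7 * 22539340290692258087863249 = 157775382034845806615042743

Result: 157775382034845806615042743
Multiplications needed: 8 (8 lines after 7^1)

7^31 = 157775382034845806615042743. Using exponentiation by squaring, this requires 8 multiplications. The key idea: if the exponent is even, square the half-power; if odd, multiply by the base once.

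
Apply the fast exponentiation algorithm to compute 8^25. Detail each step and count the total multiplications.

Computing 8^25 by squaring (build up from 8^1; each line after the first costs one multiplication):

8^1 = 8
8^2 = (8^1)^2 = 8^2 = 64
8^3 = 8 * 8^2 = 8 * 64 = 512
8^6 = (8^3)^2 = 512^2 = 262144
8^12 = (8^6)^2 = 262144^2 = 68719476736
8^24 = (8^12)^2 = 68719476736^2 = 4722366482869645213696
8^25 = 8 * 8^24 = 8 * 4722366482869645213696 = 37778931862957161709568

Result: 37778931862957161709568
Multiplications needed: 6 (6 lines after 8^1)

8^25 = 37778931862957161709568. Using exponentiation by squaring, this requires 6 multiplications. The key idea: if the exponent is even, square the half-power; if odd, multiply by the base once.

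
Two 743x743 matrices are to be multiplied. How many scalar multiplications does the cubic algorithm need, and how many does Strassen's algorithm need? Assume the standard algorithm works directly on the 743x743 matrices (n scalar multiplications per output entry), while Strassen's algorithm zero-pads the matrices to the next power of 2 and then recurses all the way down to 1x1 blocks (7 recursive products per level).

Matrix multiplication for 743x743 matrices:

Strassen's algorithm requires power-of-2 dimensions. Pad 743x743 to 1024x1024 (next power of 2).

Standard algorithm: 743^3 = 410172407 multiplications
Strassen's algorithm: 7^(log2(1024)) = 7^10 = 282475249 multiplications
Savings: 410172407 - 282475249 = 127697158 multiplications

Standard: 410172407 multiplications (743^3). Strassen: 282475249 multiplications (7^10, after padding to 1024x1024). Strassen reduces 8 recursive multiplications to 7 at each level.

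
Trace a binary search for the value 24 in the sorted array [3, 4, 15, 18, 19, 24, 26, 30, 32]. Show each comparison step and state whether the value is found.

Binary search for 24 in [3, 4, 15, 18, 19, 24, 26, 30, 32]:

lo=0, hi=8, mid=4, arr[mid]=19 -> 19 < 24, search right half
lo=5, hi=8, mid=6, arr[mid]=26 -> 26 > 24, search left half
lo=5, hi=5, mid=5, arr[mid]=24 -> Found target at index 5!

Binary search finds 24 at index 5 after 3 comparisons. The search repeatedly halves the search space by comparing with the middle element.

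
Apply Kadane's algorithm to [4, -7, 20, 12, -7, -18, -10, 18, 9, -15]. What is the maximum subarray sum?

Using Kadane's algorithm on [4, -7, 20, 12, -7, -18, -10, 18, 9, -15]:

Scanning through the array:
Position 1 (value -7): max_ending_here = -3, max_so_far = 4
Position 2 (value 20): max_ending_here = 20, max_so_far = 20
Position 3 (value 12): max_ending_here = 32, max_so_far = 32
Position 4 (value -7): max_ending_here = 25, max_so_far = 32
Position 5 (value -18): max_ending_here = 7, max_so_far = 32
Position 6 (value -10): max_ending_here = -3, max_so_far = 32
Position 7 (value 18): max_ending_here = 18, max_so_far = 32
Position 8 (value 9): max_ending_here = 27, max_so_far = 32
Position 9 (value -15): max_ending_here = 12, max_so_far = 32

Maximum subarray: [20, 12]
Maximum sum: 32

The maximum subarray is [20, 12] with sum 32. This subarray runs from index 2 to index 3.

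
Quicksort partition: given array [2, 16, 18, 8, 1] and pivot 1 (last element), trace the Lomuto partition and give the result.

Lomuto partition with pivot = 1:

Initial array: [2, 16, 18, 8, 1]

arr[0]=2 > 1: no swap
arr[1]=16 > 1: no swap
arr[2]=18 > 1: no swap
arr[3]=8 > 1: no swap

Place pivot at position 0: [1, 16, 18, 8, 2]
Pivot position: 0

After partitioning with pivot 1, the array becomes [1, 16, 18, 8, 2]. The pivot is placed at index 0. All elements to the left of the pivot are <= 1, and all elements to the right are > 1.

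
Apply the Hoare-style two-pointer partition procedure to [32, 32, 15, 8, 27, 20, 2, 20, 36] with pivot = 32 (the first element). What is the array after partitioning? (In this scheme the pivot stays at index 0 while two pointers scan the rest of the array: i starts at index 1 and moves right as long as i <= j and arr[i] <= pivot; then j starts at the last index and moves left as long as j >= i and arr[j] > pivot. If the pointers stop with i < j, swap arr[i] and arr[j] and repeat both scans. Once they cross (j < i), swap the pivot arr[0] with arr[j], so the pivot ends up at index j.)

Hoare-style two-pointer partition with pivot = 32:

Initial array: [32, 32, 15, 8, 27, 20, 2, 20, 36]

Pointers start at i = 1, j = 8.
i ends at 8, j ends at 7: the pointers have crossed (j < i), so scanning stops.

Swap pivot arr[0] with arr[7] to place pivot at position 7: [20, 32, 15, 8, 27, 20, 2, 32, 36]
Pivot position: 7

After partitioning with pivot 32, the array becomes [20, 32, 15, 8, 27, 20, 2, 32, 36]. The pivot is placed at index 7. All elements to the left of the pivot are <= 32, and all elements to the right are > 32.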